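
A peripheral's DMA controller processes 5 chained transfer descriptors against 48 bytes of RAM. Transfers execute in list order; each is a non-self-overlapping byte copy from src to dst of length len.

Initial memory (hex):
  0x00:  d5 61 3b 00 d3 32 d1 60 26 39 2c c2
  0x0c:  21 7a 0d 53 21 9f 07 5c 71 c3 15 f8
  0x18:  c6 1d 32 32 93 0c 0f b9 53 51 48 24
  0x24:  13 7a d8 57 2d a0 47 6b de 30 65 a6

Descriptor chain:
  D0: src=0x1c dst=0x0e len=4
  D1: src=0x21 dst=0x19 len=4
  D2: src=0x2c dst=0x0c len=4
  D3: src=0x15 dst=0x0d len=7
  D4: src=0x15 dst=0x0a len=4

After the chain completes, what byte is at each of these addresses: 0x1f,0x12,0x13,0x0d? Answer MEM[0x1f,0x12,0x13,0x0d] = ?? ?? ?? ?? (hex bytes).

MEM[0x1f,0x12,0x13,0x0d] = b9 48 24 c6

  after D0: wrote 4B at 0x0e = 930c0fb9
  after D1: wrote 4B at 0x19 = 51482413
  after D2: wrote 4B at 0x0c = de3065a6
  after D3: wrote 7B at 0x0d = c315f8c6514824
  after D4: wrote 4B at 0x0a = c315f8c6
query mem[0x1f]=0xb9, mem[0x12]=0x48, mem[0x13]=0x24, mem[0x0d]=0xc6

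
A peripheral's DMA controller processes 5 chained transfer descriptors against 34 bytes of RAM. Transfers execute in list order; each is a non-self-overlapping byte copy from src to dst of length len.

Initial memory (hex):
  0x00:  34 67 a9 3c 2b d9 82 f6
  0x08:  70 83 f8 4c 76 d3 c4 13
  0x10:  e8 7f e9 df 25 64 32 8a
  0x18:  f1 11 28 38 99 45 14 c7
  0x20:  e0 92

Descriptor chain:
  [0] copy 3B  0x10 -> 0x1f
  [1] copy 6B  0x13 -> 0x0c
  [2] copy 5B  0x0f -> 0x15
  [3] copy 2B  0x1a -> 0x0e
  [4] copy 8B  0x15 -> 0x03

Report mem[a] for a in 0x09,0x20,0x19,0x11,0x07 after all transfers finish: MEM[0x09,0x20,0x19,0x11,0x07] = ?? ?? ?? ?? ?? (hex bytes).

  after D0: wrote 3B at 0x1f = e87fe9
  after D1: wrote 6B at 0x0c = df2564328af1
  after D2: wrote 5B at 0x15 = 328af1e9df
  after D3: wrote 2B at 0x0e = 2838
  after D4: wrote 8B at 0x03 = 328af1e9df283899
query mem[0x09]=0x38, mem[0x20]=0x7f, mem[0x19]=0xdf, mem[0x11]=0xf1, mem[0x07]=0xdf

MEM[0x09,0x20,0x19,0x11,0x07] = 38 7f df f1 df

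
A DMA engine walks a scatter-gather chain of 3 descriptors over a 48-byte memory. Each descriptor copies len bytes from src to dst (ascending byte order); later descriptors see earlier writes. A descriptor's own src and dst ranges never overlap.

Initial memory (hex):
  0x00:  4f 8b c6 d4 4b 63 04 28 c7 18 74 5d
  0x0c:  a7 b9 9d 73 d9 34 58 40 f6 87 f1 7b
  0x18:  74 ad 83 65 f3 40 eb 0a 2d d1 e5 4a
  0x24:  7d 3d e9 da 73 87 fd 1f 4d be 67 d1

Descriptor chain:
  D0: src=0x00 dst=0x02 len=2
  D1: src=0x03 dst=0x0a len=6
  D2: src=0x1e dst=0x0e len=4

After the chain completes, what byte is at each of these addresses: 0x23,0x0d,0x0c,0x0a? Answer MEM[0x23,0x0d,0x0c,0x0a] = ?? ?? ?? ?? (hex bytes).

MEM[0x23,0x0d,0x0c,0x0a] = 4a 04 63 8b

#0 dst[0x02+2] := {0x4f,0x8b}
#1 dst[0x0a+6] := {0x8b,0x4b,0x63,0x04,0x28,0xc7}
#2 dst[0x0e+4] := {0xeb,0x0a,0x2d,0xd1}
query mem[0x23]=0x4a, mem[0x0d]=0x04, mem[0x0c]=0x63, mem[0x0a]=0x8b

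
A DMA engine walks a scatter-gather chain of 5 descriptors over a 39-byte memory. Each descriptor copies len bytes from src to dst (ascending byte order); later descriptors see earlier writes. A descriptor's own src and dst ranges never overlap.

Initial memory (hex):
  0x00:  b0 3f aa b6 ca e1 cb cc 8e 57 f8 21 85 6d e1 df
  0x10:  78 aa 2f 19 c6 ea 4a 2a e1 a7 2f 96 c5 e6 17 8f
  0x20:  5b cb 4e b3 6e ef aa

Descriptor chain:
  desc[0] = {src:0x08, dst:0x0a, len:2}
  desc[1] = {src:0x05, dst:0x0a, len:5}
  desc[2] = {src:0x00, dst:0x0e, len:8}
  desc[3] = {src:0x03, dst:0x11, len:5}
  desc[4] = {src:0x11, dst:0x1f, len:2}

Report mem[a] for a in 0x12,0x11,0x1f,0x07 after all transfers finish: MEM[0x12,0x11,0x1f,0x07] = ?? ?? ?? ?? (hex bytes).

  after D0: wrote 2B at 0x0a = 8e57
  after D1: wrote 5B at 0x0a = e1cbcc8e57
  after D2: wrote 8B at 0x0e = b03faab6cae1cbcc
  after D3: wrote 5B at 0x11 = b6cae1cbcc
  after D4: wrote 2B at 0x1f = b6ca
query mem[0x12]=0xca, mem[0x11]=0xb6, mem[0x1f]=0xb6, mem[0x07]=0xcc

MEM[0x12,0x11,0x1f,0x07] = ca b6 b6 cc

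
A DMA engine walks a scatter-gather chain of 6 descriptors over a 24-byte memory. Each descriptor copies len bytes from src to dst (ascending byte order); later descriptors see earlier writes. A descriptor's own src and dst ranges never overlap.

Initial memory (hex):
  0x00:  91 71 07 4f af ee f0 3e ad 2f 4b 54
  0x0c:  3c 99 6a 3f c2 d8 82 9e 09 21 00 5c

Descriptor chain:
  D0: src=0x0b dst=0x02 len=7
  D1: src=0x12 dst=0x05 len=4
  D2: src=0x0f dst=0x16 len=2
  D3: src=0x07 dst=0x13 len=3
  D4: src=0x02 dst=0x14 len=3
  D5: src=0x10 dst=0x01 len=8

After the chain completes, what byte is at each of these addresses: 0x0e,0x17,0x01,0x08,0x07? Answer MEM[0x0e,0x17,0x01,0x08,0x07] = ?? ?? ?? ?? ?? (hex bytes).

[0] 0x0b->0x02 len=7 : 54 3c 99 6a 3f c2 d8
[1] 0x12->0x05 len=4 : 82 9e 09 21
[2] 0x0f->0x16 len=2 : 3f c2
[3] 0x07->0x13 len=3 : 09 21 2f
[4] 0x02->0x14 len=3 : 54 3c 99
[5] 0x10->0x01 len=8 : c2 d8 82 09 54 3c 99 c2
query mem[0x0e]=0x6a, mem[0x17]=0xc2, mem[0x01]=0xc2, mem[0x08]=0xc2, mem[0x07]=0x99

MEM[0x0e,0x17,0x01,0x08,0x07] = 6a c2 c2 c2 99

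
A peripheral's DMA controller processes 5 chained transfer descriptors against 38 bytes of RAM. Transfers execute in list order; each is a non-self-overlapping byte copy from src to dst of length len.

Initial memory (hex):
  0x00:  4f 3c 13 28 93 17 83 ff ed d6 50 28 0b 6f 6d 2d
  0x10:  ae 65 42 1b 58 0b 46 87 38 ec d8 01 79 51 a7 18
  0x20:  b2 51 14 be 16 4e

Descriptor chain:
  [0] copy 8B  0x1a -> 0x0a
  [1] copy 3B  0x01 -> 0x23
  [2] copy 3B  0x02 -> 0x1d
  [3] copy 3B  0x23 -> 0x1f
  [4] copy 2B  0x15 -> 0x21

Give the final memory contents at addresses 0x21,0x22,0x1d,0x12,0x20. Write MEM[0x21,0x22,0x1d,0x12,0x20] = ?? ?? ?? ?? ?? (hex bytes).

#0 dst[0x0a+8] := {0xd8,0x01,0x79,0x51,0xa7,0x18,0xb2,0x51}
#1 dst[0x23+3] := {0x3c,0x13,0x28}
#2 dst[0x1d+3] := {0x13,0x28,0x93}
#3 dst[0x1f+3] := {0x3c,0x13,0x28}
#4 dst[0x21+2] := {0x0b,0x46}
query mem[0x21]=0x0b, mem[0x22]=0x46, mem[0x1d]=0x13, mem[0x12]=0x42, mem[0x20]=0x13

MEM[0x21,0x22,0x1d,0x12,0x20] = 0b 46 13 42 13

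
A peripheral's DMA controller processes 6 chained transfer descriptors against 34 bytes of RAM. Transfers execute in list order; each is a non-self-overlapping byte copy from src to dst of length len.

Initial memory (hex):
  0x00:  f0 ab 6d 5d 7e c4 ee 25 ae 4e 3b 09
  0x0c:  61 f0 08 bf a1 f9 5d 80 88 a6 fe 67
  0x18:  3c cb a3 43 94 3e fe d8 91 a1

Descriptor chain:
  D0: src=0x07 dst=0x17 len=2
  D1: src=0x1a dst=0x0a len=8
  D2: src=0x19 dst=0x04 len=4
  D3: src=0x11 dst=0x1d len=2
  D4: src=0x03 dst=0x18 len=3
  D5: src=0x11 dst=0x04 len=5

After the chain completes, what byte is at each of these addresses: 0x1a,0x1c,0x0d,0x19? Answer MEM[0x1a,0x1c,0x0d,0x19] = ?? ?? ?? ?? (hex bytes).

D0: mem[0x17..0x18] <- [25 ae]
D1: mem[0x0a..0x11] <- [a3 43 94 3e fe d8 91 a1]
D2: mem[0x04..0x07] <- [cb a3 43 94]
D3: mem[0x1d..0x1e] <- [a1 5d]
D4: mem[0x18..0x1a] <- [5d cb a3]
D5: mem[0x04..0x08] <- [a1 5d 80 88 a6]
query mem[0x1a]=0xa3, mem[0x1c]=0x94, mem[0x0d]=0x3e, mem[0x19]=0xcb

MEM[0x1a,0x1c,0x0d,0x19] = a3 94 3e cb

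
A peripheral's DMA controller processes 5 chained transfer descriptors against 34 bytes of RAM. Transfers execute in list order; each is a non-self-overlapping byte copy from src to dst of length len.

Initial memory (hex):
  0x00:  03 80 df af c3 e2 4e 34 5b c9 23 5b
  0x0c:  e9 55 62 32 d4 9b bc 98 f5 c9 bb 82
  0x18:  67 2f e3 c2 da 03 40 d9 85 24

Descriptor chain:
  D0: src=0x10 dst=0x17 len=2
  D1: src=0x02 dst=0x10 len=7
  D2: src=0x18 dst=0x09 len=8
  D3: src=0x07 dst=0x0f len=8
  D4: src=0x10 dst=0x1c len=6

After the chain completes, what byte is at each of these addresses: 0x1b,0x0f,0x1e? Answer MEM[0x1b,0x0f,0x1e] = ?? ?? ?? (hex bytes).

[0] 0x10->0x17 len=2 : d4 9b
[1] 0x02->0x10 len=7 : df af c3 e2 4e 34 5b
[2] 0x18->0x09 len=8 : 9b 2f e3 c2 da 03 40 d9
[3] 0x07->0x0f len=8 : 34 5b 9b 2f e3 c2 da 03
[4] 0x10->0x1c len=6 : 5b 9b 2f e3 c2 da
query mem[0x1b]=0xc2, mem[0x0f]=0x34, mem[0x1e]=0x2f

MEM[0x1b,0x0f,0x1e] = c2 34 2f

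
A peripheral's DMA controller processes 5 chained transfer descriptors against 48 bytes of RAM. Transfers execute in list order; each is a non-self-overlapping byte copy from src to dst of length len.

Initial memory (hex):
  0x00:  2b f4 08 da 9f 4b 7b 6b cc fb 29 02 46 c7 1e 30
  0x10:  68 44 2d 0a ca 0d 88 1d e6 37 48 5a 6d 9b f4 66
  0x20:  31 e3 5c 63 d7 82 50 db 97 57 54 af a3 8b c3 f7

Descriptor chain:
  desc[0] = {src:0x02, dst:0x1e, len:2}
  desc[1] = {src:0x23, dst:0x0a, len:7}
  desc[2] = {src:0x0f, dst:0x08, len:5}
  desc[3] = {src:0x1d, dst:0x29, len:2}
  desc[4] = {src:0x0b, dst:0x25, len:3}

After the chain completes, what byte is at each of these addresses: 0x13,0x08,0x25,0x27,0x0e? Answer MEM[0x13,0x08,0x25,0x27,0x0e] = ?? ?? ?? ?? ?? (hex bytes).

[0] 0x02->0x1e len=2 : 08 da
[1] 0x23->0x0a len=7 : 63 d7 82 50 db 97 57
[2] 0x0f->0x08 len=5 : 97 57 44 2d 0a
[3] 0x1d->0x29 len=2 : 9b 08
[4] 0x0b->0x25 len=3 : 2d 0a 50
query mem[0x13]=0x0a, mem[0x08]=0x97, mem[0x25]=0x2d, mem[0x27]=0x50, mem[0x0e]=0xdb

MEM[0x13,0x08,0x25,0x27,0x0e] = 0a 97 2d 50 db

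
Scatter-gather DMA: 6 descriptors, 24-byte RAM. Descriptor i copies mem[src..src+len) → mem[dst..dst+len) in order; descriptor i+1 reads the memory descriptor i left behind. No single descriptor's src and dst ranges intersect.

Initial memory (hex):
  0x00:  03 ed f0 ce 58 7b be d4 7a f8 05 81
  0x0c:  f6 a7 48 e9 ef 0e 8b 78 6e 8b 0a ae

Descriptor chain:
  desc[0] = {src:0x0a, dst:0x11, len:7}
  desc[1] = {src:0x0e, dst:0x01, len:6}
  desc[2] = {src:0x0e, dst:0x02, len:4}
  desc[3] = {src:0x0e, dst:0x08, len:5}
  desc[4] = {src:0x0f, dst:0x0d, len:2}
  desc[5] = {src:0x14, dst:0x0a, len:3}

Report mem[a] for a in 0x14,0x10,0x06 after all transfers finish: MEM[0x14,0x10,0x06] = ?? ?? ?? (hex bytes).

MEM[0x14,0x10,0x06] = a7 ef f6

  after D0: wrote 7B at 0x11 = 0581f6a748e9ef
  after D1: wrote 6B at 0x01 = 48e9ef0581f6
  after D2: wrote 4B at 0x02 = 48e9ef05
  after D3: wrote 5B at 0x08 = 48e9ef0581
  after D4: wrote 2B at 0x0d = e9ef
  after D5: wrote 3B at 0x0a = a748e9
query mem[0x14]=0xa7, mem[0x10]=0xef, mem[0x06]=0xf6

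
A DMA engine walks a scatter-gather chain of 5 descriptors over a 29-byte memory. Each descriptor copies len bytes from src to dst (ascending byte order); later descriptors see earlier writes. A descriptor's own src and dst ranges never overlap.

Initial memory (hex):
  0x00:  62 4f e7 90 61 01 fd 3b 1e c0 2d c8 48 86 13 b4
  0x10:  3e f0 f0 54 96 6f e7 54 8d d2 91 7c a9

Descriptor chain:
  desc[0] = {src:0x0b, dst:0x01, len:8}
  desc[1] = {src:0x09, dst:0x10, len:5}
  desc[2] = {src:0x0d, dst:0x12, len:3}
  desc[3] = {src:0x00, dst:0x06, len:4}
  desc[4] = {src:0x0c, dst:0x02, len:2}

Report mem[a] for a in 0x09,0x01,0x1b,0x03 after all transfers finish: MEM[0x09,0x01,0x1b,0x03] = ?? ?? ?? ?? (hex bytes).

MEM[0x09,0x01,0x1b,0x03] = 86 c8 7c 86

#0 dst[0x01+8] := {0xc8,0x48,0x86,0x13,0xb4,0x3e,0xf0,0xf0}
#1 dst[0x10+5] := {0xc0,0x2d,0xc8,0x48,0x86}
#2 dst[0x12+3] := {0x86,0x13,0xb4}
#3 dst[0x06+4] := {0x62,0xc8,0x48,0x86}
#4 dst[0x02+2] := {0x48,0x86}
query mem[0x09]=0x86, mem[0x01]=0xc8, mem[0x1b]=0x7c, mem[0x03]=0x86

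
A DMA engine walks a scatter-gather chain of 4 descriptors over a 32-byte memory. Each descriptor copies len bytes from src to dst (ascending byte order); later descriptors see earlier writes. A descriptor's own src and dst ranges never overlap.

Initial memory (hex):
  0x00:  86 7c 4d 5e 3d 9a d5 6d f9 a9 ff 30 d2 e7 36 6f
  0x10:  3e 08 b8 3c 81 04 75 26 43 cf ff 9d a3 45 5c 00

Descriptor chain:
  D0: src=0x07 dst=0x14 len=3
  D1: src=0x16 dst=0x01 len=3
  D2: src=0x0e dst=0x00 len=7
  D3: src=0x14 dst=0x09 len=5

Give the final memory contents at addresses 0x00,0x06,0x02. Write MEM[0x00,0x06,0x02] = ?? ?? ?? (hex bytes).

MEM[0x00,0x06,0x02] = 36 6d 3e

#0 dst[0x14+3] := {0x6d,0xf9,0xa9}
#1 dst[0x01+3] := {0xa9,0x26,0x43}
#2 dst[0x00+7] := {0x36,0x6f,0x3e,0x08,0xb8,0x3c,0x6d}
#3 dst[0x09+5] := {0x6d,0xf9,0xa9,0x26,0x43}
query mem[0x00]=0x36, mem[0x06]=0x6d, mem[0x02]=0x3e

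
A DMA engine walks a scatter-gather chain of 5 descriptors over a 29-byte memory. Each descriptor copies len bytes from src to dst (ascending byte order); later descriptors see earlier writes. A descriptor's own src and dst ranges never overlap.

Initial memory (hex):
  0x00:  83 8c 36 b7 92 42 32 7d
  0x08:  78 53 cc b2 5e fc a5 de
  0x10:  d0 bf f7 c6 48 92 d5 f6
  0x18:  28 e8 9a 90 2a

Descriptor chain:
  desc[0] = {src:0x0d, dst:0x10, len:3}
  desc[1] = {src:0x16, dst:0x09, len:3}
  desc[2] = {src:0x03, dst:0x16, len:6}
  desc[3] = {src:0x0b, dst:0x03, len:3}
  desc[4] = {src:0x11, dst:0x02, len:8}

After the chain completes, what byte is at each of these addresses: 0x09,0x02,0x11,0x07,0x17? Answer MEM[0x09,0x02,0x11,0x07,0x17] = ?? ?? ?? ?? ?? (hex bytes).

MEM[0x09,0x02,0x11,0x07,0x17] = 42 a5 a5 b7 92

[0] 0x0d->0x10 len=3 : fc a5 de
[1] 0x16->0x09 len=3 : d5 f6 28
[2] 0x03->0x16 len=6 : b7 92 42 32 7d 78
[3] 0x0b->0x03 len=3 : 28 5e fc
[4] 0x11->0x02 len=8 : a5 de c6 48 92 b7 92 42
query mem[0x09]=0x42, mem[0x02]=0xa5, mem[0x11]=0xa5, mem[0x07]=0xb7, mem[0x17]=0x92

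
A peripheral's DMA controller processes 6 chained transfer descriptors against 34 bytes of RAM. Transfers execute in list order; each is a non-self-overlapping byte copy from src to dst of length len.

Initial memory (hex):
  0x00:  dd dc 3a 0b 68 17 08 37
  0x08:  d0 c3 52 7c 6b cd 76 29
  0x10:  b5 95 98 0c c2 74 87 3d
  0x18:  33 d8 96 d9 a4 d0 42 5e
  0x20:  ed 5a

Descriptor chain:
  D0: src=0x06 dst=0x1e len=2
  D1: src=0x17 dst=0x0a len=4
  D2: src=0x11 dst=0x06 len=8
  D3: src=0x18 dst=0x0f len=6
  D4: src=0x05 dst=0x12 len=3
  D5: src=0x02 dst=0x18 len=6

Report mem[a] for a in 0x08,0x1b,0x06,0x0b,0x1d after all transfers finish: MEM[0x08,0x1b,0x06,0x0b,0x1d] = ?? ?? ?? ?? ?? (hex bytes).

D0: mem[0x1e..0x1f] <- [08 37]
D1: mem[0x0a..0x0d] <- [3d 33 d8 96]
D2: mem[0x06..0x0d] <- [95 98 0c c2 74 87 3d 33]
D3: mem[0x0f..0x14] <- [33 d8 96 d9 a4 d0]
D4: mem[0x12..0x14] <- [17 95 98]
D5: mem[0x18..0x1d] <- [3a 0b 68 17 95 98]
query mem[0x08]=0x0c, mem[0x1b]=0x17, mem[0x06]=0x95, mem[0x0b]=0x87, mem[0x1d]=0x98

MEM[0x08,0x1b,0x06,0x0b,0x1d] = 0c 17 95 87 98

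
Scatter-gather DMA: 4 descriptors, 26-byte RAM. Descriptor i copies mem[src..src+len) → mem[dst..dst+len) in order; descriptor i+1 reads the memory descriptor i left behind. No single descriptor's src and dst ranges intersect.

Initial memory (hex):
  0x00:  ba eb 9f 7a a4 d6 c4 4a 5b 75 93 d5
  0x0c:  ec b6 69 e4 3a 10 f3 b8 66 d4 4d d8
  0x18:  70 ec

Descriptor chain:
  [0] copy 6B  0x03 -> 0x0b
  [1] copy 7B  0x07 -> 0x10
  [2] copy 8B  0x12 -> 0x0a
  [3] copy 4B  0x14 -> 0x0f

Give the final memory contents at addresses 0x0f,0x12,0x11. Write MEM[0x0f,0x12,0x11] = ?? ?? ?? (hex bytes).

#0 dst[0x0b+6] := {0x7a,0xa4,0xd6,0xc4,0x4a,0x5b}
#1 dst[0x10+7] := {0x4a,0x5b,0x75,0x93,0x7a,0xa4,0xd6}
#2 dst[0x0a+8] := {0x75,0x93,0x7a,0xa4,0xd6,0xd8,0x70,0xec}
#3 dst[0x0f+4] := {0x7a,0xa4,0xd6,0xd8}
query mem[0x0f]=0x7a, mem[0x12]=0xd8, mem[0x11]=0xd6

MEM[0x0f,0x12,0x11] = 7a d8 d6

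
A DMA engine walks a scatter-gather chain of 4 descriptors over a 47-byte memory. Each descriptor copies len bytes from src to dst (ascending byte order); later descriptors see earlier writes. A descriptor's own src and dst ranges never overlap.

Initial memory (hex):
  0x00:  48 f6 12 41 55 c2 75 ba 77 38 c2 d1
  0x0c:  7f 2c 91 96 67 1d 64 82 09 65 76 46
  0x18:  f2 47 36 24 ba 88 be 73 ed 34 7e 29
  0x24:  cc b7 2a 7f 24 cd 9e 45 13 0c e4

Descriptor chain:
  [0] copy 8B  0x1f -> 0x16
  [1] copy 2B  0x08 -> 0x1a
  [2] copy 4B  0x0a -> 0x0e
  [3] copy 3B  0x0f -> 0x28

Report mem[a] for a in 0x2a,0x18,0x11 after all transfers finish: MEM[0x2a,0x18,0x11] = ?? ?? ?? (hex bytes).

MEM[0x2a,0x18,0x11] = 2c 34 2c

  after D0: wrote 8B at 0x16 = 73ed347e29ccb72a
  after D1: wrote 2B at 0x1a = 7738
  after D2: wrote 4B at 0x0e = c2d17f2c
  after D3: wrote 3B at 0x28 = d17f2c
query mem[0x2a]=0x2c, mem[0x18]=0x34, mem[0x11]=0x2c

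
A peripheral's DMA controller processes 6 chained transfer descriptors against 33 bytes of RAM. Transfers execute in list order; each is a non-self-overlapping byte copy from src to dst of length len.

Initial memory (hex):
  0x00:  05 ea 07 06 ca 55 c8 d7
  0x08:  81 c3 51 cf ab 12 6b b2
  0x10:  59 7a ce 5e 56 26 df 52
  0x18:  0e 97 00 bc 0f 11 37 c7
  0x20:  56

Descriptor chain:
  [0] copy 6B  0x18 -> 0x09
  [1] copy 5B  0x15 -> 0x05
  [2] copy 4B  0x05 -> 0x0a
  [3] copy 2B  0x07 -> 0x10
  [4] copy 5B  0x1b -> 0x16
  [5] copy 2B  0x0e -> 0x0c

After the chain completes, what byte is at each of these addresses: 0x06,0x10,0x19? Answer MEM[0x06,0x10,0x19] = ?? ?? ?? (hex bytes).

MEM[0x06,0x10,0x19] = df 52 37

  after D0: wrote 6B at 0x09 = 0e9700bc0f11
  after D1: wrote 5B at 0x05 = 26df520e97
  after D2: wrote 4B at 0x0a = 26df520e
  after D3: wrote 2B at 0x10 = 520e
  after D4: wrote 5B at 0x16 = bc0f1137c7
  after D5: wrote 2B at 0x0c = 11b2
query mem[0x06]=0xdf, mem[0x10]=0x52, mem[0x19]=0x37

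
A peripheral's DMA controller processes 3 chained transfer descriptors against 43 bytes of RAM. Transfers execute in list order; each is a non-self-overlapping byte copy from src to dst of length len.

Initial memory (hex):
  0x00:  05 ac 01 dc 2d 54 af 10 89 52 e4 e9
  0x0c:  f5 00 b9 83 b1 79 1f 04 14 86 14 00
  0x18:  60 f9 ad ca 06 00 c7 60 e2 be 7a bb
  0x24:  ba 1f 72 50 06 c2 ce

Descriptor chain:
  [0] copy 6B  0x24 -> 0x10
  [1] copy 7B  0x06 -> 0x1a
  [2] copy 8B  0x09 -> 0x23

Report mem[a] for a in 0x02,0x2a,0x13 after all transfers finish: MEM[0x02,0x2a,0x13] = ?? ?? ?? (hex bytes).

MEM[0x02,0x2a,0x13] = 01 ba 50

  after D0: wrote 6B at 0x10 = ba1f725006c2
  after D1: wrote 7B at 0x1a = af108952e4e9f5
  after D2: wrote 8B at 0x23 = 52e4e9f500b983ba
query mem[0x02]=0x01, mem[0x2a]=0xba, mem[0x13]=0x50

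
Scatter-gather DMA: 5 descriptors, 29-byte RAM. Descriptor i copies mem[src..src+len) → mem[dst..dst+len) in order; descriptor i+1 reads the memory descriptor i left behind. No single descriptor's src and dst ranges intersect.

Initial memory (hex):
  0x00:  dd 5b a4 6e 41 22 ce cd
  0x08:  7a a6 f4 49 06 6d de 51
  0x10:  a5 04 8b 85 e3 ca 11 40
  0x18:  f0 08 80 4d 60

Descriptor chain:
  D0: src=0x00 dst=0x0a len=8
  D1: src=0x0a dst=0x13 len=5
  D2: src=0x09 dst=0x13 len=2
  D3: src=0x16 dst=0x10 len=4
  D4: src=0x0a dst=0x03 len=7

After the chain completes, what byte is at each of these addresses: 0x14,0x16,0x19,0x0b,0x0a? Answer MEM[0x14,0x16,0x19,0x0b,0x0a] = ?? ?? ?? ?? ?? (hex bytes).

MEM[0x14,0x16,0x19,0x0b,0x0a] = dd 6e 08 5b dd

#0 dst[0x0a+8] := {0xdd,0x5b,0xa4,0x6e,0x41,0x22,0xce,0xcd}
#1 dst[0x13+5] := {0xdd,0x5b,0xa4,0x6e,0x41}
#2 dst[0x13+2] := {0xa6,0xdd}
#3 dst[0x10+4] := {0x6e,0x41,0xf0,0x08}
#4 dst[0x03+7] := {0xdd,0x5b,0xa4,0x6e,0x41,0x22,0x6e}
query mem[0x14]=0xdd, mem[0x16]=0x6e, mem[0x19]=0x08, mem[0x0b]=0x5b, mem[0x0a]=0xdd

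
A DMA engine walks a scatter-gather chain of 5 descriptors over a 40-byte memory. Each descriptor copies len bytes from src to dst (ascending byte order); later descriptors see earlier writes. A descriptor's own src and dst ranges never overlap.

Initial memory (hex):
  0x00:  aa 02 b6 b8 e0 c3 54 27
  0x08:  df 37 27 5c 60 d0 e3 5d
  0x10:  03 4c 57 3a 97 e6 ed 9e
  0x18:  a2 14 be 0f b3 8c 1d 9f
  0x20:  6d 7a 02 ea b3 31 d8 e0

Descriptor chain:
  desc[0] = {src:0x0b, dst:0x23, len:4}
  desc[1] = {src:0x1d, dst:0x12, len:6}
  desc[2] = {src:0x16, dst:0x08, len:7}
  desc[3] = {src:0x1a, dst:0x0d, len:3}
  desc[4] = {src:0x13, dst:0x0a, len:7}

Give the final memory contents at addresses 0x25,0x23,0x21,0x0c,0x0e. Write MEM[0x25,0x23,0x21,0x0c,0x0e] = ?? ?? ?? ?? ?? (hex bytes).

  after D0: wrote 4B at 0x23 = 5c60d0e3
  after D1: wrote 6B at 0x12 = 8c1d9f6d7a02
  after D2: wrote 7B at 0x08 = 7a02a214be0fb3
  after D3: wrote 3B at 0x0d = be0fb3
  after D4: wrote 7B at 0x0a = 1d9f6d7a02a214
query mem[0x25]=0xd0, mem[0x23]=0x5c, mem[0x21]=0x7a, mem[0x0c]=0x6d, mem[0x0e]=0x02

MEM[0x25,0x23,0x21,0x0c,0x0e] = d0 5c 7a 6d 02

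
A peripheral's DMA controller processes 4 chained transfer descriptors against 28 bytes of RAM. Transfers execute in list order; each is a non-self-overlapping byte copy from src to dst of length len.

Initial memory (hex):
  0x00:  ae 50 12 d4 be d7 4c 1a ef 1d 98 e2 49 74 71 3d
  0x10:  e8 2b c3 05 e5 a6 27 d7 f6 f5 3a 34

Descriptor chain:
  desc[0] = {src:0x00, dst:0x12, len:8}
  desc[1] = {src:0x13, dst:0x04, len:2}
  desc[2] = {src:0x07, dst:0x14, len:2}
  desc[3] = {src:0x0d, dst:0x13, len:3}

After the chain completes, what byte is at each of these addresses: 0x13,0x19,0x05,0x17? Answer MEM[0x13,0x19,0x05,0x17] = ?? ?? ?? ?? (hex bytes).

  after D0: wrote 8B at 0x12 = ae5012d4bed74c1a
  after D1: wrote 2B at 0x04 = 5012
  after D2: wrote 2B at 0x14 = 1aef
  after D3: wrote 3B at 0x13 = 74713d
query mem[0x13]=0x74, mem[0x19]=0x1a, mem[0x05]=0x12, mem[0x17]=0xd7

MEM[0x13,0x19,0x05,0x17] = 74 1a 12 d7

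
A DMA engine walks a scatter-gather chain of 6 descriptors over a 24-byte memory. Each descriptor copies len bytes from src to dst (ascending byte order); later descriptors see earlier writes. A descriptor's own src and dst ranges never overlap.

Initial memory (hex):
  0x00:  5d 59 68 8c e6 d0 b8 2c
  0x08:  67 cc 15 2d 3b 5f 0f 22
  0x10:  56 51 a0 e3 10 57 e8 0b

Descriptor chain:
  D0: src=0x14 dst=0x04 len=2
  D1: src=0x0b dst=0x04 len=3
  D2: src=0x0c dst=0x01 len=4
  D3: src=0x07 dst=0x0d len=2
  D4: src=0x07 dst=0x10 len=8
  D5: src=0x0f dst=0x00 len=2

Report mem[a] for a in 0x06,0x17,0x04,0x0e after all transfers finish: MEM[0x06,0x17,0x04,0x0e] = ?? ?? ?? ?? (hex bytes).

MEM[0x06,0x17,0x04,0x0e] = 5f 67 22 67

[0] 0x14->0x04 len=2 : 10 57
[1] 0x0b->0x04 len=3 : 2d 3b 5f
[2] 0x0c->0x01 len=4 : 3b 5f 0f 22
[3] 0x07->0x0d len=2 : 2c 67
[4] 0x07->0x10 len=8 : 2c 67 cc 15 2d 3b 2c 67
[5] 0x0f->0x00 len=2 : 22 2c
query mem[0x06]=0x5f, mem[0x17]=0x67, mem[0x04]=0x22, mem[0x0e]=0x67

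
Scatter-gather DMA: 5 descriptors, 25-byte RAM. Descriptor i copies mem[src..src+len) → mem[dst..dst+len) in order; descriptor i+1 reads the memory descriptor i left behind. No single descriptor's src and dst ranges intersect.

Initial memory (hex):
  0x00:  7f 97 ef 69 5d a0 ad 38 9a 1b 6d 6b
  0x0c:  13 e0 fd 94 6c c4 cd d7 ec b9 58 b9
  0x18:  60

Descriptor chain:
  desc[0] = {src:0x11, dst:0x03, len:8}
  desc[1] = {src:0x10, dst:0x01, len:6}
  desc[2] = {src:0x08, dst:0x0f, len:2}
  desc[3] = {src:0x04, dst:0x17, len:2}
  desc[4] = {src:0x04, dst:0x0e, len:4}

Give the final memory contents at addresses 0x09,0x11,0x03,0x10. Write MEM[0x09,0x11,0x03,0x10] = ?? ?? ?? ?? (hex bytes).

MEM[0x09,0x11,0x03,0x10] = b9 b9 cd b9

[0] 0x11->0x03 len=8 : c4 cd d7 ec b9 58 b9 60
[1] 0x10->0x01 len=6 : 6c c4 cd d7 ec b9
[2] 0x08->0x0f len=2 : 58 b9
[3] 0x04->0x17 len=2 : d7 ec
[4] 0x04->0x0e len=4 : d7 ec b9 b9
query mem[0x09]=0xb9, mem[0x11]=0xb9, mem[0x03]=0xcd, mem[0x10]=0xb9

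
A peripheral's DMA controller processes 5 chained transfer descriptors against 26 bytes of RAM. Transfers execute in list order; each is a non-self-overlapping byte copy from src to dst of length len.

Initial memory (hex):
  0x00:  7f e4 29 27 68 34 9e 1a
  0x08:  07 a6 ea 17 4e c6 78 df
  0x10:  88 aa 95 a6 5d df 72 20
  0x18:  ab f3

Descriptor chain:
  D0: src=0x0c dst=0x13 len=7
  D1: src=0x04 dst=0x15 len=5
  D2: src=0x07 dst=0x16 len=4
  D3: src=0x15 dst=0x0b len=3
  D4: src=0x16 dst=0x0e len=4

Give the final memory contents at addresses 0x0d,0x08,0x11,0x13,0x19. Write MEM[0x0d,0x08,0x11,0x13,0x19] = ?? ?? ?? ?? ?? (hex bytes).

#0 dst[0x13+7] := {0x4e,0xc6,0x78,0xdf,0x88,0xaa,0x95}
#1 dst[0x15+5] := {0x68,0x34,0x9e,0x1a,0x07}
#2 dst[0x16+4] := {0x1a,0x07,0xa6,0xea}
#3 dst[0x0b+3] := {0x68,0x1a,0x07}
#4 dst[0x0e+4] := {0x1a,0x07,0xa6,0xea}
query mem[0x0d]=0x07, mem[0x08]=0x07, mem[0x11]=0xea, mem[0x13]=0x4e, mem[0x19]=0xea

MEM[0x0d,0x08,0x11,0x13,0x19] = 07 07 ea 4e ea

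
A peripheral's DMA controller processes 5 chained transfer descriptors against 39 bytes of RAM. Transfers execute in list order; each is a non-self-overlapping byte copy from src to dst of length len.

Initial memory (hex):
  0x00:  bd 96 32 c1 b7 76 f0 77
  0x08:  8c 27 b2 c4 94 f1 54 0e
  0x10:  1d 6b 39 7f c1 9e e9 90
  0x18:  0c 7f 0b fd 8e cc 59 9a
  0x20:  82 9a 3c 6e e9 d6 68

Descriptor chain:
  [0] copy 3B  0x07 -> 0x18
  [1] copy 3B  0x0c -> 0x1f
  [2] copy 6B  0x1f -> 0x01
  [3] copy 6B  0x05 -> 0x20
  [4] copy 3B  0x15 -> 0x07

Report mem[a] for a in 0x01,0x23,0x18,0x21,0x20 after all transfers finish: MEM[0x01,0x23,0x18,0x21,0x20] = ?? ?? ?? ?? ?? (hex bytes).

D0: mem[0x18..0x1a] <- [77 8c 27]
D1: mem[0x1f..0x21] <- [94 f1 54]
D2: mem[0x01..0x06] <- [94 f1 54 3c 6e e9]
D3: mem[0x20..0x25] <- [6e e9 77 8c 27 b2]
D4: mem[0x07..0x09] <- [9e e9 90]
query mem[0x01]=0x94, mem[0x23]=0x8c, mem[0x18]=0x77, mem[0x21]=0xe9, mem[0x20]=0x6e

MEM[0x01,0x23,0x18,0x21,0x20] = 94 8c 77 e9 6e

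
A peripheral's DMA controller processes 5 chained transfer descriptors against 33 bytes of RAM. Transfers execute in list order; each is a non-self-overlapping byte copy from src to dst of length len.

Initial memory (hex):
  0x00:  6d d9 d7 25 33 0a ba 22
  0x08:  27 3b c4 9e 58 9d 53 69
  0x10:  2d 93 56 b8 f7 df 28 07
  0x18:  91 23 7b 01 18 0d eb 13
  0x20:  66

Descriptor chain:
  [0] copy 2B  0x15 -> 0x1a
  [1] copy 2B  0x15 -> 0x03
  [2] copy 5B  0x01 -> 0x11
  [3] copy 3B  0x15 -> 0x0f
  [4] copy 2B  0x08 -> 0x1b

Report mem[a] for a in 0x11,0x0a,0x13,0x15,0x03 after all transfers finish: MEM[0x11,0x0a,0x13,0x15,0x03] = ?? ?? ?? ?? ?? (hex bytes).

#0 dst[0x1a+2] := {0xdf,0x28}
#1 dst[0x03+2] := {0xdf,0x28}
#2 dst[0x11+5] := {0xd9,0xd7,0xdf,0x28,0x0a}
#3 dst[0x0f+3] := {0x0a,0x28,0x07}
#4 dst[0x1b+2] := {0x27,0x3b}
query mem[0x11]=0x07, mem[0x0a]=0xc4, mem[0x13]=0xdf, mem[0x15]=0x0a, mem[0x03]=0xdf

MEM[0x11,0x0a,0x13,0x15,0x03] = 07 c4 df 0a df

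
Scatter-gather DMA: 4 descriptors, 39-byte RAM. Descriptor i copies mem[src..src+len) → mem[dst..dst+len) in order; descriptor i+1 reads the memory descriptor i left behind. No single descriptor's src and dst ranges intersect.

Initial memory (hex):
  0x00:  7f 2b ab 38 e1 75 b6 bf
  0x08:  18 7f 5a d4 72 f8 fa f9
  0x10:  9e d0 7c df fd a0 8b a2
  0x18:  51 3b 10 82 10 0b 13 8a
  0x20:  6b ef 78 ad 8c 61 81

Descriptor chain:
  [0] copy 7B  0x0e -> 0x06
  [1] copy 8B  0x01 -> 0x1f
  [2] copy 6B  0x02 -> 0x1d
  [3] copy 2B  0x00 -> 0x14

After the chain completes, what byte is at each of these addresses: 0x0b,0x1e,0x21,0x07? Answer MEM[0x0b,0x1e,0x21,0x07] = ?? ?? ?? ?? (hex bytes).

MEM[0x0b,0x1e,0x21,0x07] = df 38 fa f9

  after D0: wrote 7B at 0x06 = faf99ed07cdffd
  after D1: wrote 8B at 0x1f = 2bab38e175faf99e
  after D2: wrote 6B at 0x1d = ab38e175faf9
  after D3: wrote 2B at 0x14 = 7f2b
query mem[0x0b]=0xdf, mem[0x1e]=0x38, mem[0x21]=0xfa, mem[0x07]=0xf9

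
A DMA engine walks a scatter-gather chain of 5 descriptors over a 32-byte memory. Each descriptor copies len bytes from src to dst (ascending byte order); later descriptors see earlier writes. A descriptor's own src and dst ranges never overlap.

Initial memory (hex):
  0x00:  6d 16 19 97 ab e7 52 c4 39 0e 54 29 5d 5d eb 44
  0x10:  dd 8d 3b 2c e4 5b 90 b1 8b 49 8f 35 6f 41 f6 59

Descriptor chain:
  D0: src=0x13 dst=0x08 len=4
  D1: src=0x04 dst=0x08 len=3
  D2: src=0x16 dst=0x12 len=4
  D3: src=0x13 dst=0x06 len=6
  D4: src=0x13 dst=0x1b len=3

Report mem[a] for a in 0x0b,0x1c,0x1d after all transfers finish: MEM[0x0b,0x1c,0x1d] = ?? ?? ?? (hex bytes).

MEM[0x0b,0x1c,0x1d] = 8b 8b 49

  after D0: wrote 4B at 0x08 = 2ce45b90
  after D1: wrote 3B at 0x08 = abe752
  after D2: wrote 4B at 0x12 = 90b18b49
  after D3: wrote 6B at 0x06 = b18b4990b18b
  after D4: wrote 3B at 0x1b = b18b49
query mem[0x0b]=0x8b, mem[0x1c]=0x8b, mem[0x1d]=0x49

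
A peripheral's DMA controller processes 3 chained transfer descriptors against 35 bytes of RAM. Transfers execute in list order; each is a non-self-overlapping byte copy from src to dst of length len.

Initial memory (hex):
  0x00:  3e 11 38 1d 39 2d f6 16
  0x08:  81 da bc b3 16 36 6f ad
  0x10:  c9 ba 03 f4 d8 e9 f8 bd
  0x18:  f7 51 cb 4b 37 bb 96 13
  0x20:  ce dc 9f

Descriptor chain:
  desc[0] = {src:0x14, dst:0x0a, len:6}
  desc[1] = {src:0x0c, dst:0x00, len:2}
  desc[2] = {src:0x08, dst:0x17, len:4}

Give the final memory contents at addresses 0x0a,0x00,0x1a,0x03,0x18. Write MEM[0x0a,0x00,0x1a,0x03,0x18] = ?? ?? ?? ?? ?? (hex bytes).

MEM[0x0a,0x00,0x1a,0x03,0x18] = d8 f8 e9 1d da

D0: mem[0x0a..0x0f] <- [d8 e9 f8 bd f7 51]
D1: mem[0x00..0x01] <- [f8 bd]
D2: mem[0x17..0x1a] <- [81 da d8 e9]
query mem[0x0a]=0xd8, mem[0x00]=0xf8, mem[0x1a]=0xe9, mem[0x03]=0x1d, mem[0x18]=0xda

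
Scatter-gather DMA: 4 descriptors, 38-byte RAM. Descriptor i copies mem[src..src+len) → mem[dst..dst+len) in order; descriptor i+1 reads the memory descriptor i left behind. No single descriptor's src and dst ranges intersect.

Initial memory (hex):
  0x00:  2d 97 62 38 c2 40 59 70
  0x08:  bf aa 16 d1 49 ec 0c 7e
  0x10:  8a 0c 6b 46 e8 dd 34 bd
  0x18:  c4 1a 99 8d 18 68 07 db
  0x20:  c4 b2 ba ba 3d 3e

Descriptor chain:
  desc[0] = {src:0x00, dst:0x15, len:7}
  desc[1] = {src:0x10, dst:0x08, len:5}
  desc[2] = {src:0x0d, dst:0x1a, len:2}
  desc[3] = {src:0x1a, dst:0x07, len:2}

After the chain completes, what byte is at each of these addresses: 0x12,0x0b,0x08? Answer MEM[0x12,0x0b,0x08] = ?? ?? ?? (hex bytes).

MEM[0x12,0x0b,0x08] = 6b 46 0c

#0 dst[0x15+7] := {0x2d,0x97,0x62,0x38,0xc2,0x40,0x59}
#1 dst[0x08+5] := {0x8a,0x0c,0x6b,0x46,0xe8}
#2 dst[0x1a+2] := {0xec,0x0c}
#3 dst[0x07+2] := {0xec,0x0c}
query mem[0x12]=0x6b, mem[0x0b]=0x46, mem[0x08]=0x0c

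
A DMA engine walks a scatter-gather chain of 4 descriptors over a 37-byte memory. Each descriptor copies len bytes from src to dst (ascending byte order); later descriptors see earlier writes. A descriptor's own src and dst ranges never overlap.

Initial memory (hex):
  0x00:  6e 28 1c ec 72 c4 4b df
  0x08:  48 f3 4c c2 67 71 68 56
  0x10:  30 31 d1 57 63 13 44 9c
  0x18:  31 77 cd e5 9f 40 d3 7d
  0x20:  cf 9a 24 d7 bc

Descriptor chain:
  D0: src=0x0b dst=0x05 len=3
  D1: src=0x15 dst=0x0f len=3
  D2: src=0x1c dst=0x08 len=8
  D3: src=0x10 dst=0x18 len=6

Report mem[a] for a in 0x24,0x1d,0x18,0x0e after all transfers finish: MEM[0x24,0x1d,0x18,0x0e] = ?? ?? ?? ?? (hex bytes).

MEM[0x24,0x1d,0x18,0x0e] = bc 13 44 24

[0] 0x0b->0x05 len=3 : c2 67 71
[1] 0x15->0x0f len=3 : 13 44 9c
[2] 0x1c->0x08 len=8 : 9f 40 d3 7d cf 9a 24 d7
[3] 0x10->0x18 len=6 : 44 9c d1 57 63 13
query mem[0x24]=0xbc, mem[0x1d]=0x13, mem[0x18]=0x44, mem[0x0e]=0x24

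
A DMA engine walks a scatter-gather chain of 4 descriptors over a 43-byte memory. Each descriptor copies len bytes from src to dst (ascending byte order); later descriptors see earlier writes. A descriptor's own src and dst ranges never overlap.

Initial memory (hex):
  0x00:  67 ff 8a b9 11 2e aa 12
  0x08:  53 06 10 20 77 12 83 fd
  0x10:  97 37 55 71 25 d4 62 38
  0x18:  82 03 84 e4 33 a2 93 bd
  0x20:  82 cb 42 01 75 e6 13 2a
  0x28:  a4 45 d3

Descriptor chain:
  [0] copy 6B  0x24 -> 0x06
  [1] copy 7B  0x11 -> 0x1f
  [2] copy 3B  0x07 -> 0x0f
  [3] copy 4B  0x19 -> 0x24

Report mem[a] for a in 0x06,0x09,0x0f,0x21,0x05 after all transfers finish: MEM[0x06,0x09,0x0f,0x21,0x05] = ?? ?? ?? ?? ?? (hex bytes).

[0] 0x24->0x06 len=6 : 75 e6 13 2a a4 45
[1] 0x11->0x1f len=7 : 37 55 71 25 d4 62 38
[2] 0x07->0x0f len=3 : e6 13 2a
[3] 0x19->0x24 len=4 : 03 84 e4 33
query mem[0x06]=0x75, mem[0x09]=0x2a, mem[0x0f]=0xe6, mem[0x21]=0x71, mem[0x05]=0x2e

MEM[0x06,0x09,0x0f,0x21,0x05] = 75 2a e6 71 2e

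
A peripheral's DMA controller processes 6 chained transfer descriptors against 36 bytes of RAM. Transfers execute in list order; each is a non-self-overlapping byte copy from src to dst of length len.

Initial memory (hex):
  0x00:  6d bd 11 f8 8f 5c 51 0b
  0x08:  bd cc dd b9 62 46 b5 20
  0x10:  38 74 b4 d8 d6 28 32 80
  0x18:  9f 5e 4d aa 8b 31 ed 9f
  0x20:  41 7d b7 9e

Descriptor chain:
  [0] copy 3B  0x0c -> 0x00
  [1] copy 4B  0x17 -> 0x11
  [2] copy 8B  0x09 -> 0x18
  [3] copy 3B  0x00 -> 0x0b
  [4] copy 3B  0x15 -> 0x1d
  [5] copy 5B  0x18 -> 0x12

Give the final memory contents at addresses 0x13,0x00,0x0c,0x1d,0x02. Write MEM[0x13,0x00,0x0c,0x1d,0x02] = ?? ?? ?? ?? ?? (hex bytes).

D0: mem[0x00..0x02] <- [62 46 b5]
D1: mem[0x11..0x14] <- [80 9f 5e 4d]
D2: mem[0x18..0x1f] <- [cc dd b9 62 46 b5 20 38]
D3: mem[0x0b..0x0d] <- [62 46 b5]
D4: mem[0x1d..0x1f] <- [28 32 80]
D5: mem[0x12..0x16] <- [cc dd b9 62 46]
query mem[0x13]=0xdd, mem[0x00]=0x62, mem[0x0c]=0x46, mem[0x1d]=0x28, mem[0x02]=0xb5

MEM[0x13,0x00,0x0c,0x1d,0x02] = dd 62 46 28 b5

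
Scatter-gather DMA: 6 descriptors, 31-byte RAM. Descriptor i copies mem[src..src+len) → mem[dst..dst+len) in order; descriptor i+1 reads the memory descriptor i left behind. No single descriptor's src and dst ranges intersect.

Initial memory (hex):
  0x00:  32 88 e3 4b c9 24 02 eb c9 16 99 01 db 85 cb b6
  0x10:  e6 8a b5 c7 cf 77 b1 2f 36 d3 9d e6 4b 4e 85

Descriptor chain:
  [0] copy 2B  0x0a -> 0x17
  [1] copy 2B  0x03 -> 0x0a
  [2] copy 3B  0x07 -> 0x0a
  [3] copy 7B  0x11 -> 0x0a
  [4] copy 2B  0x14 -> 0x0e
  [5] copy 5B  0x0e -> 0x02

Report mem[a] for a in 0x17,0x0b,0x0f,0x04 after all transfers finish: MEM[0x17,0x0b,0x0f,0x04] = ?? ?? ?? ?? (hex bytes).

MEM[0x17,0x0b,0x0f,0x04] = 99 b5 77 99

  after D0: wrote 2B at 0x17 = 9901
  after D1: wrote 2B at 0x0a = 4bc9
  after D2: wrote 3B at 0x0a = ebc916
  after D3: wrote 7B at 0x0a = 8ab5c7cf77b199
  after D4: wrote 2B at 0x0e = cf77
  after D5: wrote 5B at 0x02 = cf77998ab5
query mem[0x17]=0x99, mem[0x0b]=0xb5, mem[0x0f]=0x77, mem[0x04]=0x99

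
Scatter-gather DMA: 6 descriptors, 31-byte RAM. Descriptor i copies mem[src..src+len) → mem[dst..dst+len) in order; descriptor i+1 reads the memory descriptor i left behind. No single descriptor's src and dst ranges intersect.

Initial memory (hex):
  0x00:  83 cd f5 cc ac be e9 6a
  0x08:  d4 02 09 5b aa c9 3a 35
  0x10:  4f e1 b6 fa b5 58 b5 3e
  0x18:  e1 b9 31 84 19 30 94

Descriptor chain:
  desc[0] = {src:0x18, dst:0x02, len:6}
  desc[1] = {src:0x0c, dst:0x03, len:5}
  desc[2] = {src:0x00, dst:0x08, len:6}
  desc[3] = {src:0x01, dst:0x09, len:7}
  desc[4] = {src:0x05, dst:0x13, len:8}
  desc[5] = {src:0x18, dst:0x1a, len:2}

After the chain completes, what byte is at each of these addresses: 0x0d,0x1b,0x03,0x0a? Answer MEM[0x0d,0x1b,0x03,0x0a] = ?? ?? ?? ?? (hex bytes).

D0: mem[0x02..0x07] <- [e1 b9 31 84 19 30]
D1: mem[0x03..0x07] <- [aa c9 3a 35 4f]
D2: mem[0x08..0x0d] <- [83 cd e1 aa c9 3a]
D3: mem[0x09..0x0f] <- [cd e1 aa c9 3a 35 4f]
D4: mem[0x13..0x1a] <- [3a 35 4f 83 cd e1 aa c9]
D5: mem[0x1a..0x1b] <- [e1 aa]
query mem[0x0d]=0x3a, mem[0x1b]=0xaa, mem[0x03]=0xaa, mem[0x0a]=0xe1

MEM[0x0d,0x1b,0x03,0x0a] = 3a aa aa e1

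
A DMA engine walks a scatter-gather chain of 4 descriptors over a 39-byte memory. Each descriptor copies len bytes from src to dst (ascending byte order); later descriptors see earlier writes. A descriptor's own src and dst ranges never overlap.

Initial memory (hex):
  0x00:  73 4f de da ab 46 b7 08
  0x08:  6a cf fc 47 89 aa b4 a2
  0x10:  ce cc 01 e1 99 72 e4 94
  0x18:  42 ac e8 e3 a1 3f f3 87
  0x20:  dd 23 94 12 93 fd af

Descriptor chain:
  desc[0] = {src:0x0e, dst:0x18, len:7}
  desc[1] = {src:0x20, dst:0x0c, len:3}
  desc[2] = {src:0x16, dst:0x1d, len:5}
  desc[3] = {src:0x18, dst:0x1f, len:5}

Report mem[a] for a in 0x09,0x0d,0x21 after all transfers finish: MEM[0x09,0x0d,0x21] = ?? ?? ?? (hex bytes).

MEM[0x09,0x0d,0x21] = cf 23 ce

  after D0: wrote 7B at 0x18 = b4a2cecc01e199
  after D1: wrote 3B at 0x0c = dd2394
  after D2: wrote 5B at 0x1d = e494b4a2ce
  after D3: wrote 5B at 0x1f = b4a2cecc01
query mem[0x09]=0xcf, mem[0x0d]=0x23, mem[0x21]=0xce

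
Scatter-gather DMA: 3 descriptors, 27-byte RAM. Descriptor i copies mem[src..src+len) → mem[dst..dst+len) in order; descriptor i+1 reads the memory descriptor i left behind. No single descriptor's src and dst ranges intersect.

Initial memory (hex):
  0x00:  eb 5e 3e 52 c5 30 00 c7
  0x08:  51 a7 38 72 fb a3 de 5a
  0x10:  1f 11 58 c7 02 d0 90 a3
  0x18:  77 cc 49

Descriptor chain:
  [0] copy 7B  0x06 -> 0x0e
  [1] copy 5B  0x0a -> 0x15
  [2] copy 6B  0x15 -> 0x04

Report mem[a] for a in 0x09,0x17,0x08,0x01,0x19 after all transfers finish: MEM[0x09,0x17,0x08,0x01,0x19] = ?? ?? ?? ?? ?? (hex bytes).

MEM[0x09,0x17,0x08,0x01,0x19] = 49 fb 00 5e 00

  after D0: wrote 7B at 0x0e = 00c751a73872fb
  after D1: wrote 5B at 0x15 = 3872fba300
  after D2: wrote 6B at 0x04 = 3872fba30049
query mem[0x09]=0x49, mem[0x17]=0xfb, mem[0x08]=0x00, mem[0x01]=0x5e, mem[0x19]=0x00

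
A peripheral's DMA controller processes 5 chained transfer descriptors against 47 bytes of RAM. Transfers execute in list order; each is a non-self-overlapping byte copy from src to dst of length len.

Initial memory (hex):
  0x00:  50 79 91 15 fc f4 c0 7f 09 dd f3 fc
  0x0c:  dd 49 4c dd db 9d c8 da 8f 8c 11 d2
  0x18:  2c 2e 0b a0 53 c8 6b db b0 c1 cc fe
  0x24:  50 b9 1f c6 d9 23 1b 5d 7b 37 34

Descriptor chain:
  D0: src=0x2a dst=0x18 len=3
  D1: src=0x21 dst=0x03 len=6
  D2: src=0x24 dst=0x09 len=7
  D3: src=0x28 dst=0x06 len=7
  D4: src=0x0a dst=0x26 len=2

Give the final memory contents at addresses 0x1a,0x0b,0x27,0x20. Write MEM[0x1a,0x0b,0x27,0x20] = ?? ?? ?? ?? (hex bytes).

  after D0: wrote 3B at 0x18 = 1b5d7b
  after D1: wrote 6B at 0x03 = c1ccfe50b91f
  after D2: wrote 7B at 0x09 = 50b91fc6d9231b
  after D3: wrote 7B at 0x06 = d9231b5d7b3734
  after D4: wrote 2B at 0x26 = 7b37
query mem[0x1a]=0x7b, mem[0x0b]=0x37, mem[0x27]=0x37, mem[0x20]=0xb0

MEM[0x1a,0x0b,0x27,0x20] = 7b 37 37 b0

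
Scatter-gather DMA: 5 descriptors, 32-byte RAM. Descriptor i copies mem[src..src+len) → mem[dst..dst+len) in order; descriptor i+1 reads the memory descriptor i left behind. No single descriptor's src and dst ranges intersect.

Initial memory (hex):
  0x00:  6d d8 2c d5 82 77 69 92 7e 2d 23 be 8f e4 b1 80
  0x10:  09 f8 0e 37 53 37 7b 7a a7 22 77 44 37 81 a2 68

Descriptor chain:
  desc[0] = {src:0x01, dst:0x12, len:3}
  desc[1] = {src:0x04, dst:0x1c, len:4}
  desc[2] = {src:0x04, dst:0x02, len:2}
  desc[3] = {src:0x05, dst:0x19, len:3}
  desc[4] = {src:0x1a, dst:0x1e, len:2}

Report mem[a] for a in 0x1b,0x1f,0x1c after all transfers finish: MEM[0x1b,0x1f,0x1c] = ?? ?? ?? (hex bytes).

MEM[0x1b,0x1f,0x1c] = 92 92 82

D0: mem[0x12..0x14] <- [d8 2c d5]
D1: mem[0x1c..0x1f] <- [82 77 69 92]
D2: mem[0x02..0x03] <- [82 77]
D3: mem[0x19..0x1b] <- [77 69 92]
D4: mem[0x1e..0x1f] <- [69 92]
query mem[0x1b]=0x92, mem[0x1f]=0x92, mem[0x1c]=0x82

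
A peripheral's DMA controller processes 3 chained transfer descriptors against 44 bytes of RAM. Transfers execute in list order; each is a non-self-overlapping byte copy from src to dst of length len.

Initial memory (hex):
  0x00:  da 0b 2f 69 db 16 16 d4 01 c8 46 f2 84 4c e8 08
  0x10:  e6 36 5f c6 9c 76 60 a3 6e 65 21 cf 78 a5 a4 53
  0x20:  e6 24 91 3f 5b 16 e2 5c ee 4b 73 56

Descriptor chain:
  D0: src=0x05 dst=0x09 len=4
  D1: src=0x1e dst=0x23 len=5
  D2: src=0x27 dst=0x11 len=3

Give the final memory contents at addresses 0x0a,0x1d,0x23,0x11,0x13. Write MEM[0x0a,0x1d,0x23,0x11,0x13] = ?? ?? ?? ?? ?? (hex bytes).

[0] 0x05->0x09 len=4 : 16 16 d4 01
[1] 0x1e->0x23 len=5 : a4 53 e6 24 91
[2] 0x27->0x11 len=3 : 91 ee 4b
query mem[0x0a]=0x16, mem[0x1d]=0xa5, mem[0x23]=0xa4, mem[0x11]=0x91, mem[0x13]=0x4b

MEM[0x0a,0x1d,0x23,0x11,0x13] = 16 a5 a4 91 4b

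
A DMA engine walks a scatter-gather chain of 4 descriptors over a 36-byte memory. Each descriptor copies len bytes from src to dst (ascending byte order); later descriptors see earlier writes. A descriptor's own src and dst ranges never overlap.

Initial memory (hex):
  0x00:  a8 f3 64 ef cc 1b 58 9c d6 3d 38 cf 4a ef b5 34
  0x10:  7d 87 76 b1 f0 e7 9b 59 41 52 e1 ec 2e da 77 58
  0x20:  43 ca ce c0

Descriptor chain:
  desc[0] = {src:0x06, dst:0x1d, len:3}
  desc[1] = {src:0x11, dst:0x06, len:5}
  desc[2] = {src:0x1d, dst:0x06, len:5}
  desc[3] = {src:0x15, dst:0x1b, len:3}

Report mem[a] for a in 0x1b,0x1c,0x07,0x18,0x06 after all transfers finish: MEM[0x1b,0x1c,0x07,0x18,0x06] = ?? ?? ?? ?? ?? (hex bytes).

[0] 0x06->0x1d len=3 : 58 9c d6
[1] 0x11->0x06 len=5 : 87 76 b1 f0 e7
[2] 0x1d->0x06 len=5 : 58 9c d6 43 ca
[3] 0x15->0x1b len=3 : e7 9b 59
query mem[0x1b]=0xe7, mem[0x1c]=0x9b, mem[0x07]=0x9c, mem[0x18]=0x41, mem[0x06]=0x58

MEM[0x1b,0x1c,0x07,0x18,0x06] = e7 9b 9c 41 58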